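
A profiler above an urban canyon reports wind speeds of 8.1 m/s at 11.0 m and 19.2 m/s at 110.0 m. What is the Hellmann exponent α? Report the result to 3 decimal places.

α ≈ 0.375

Power law: V₂/V₁ = (z₂/z₁)^α ⇒ α = ln(V₂/V₁) / ln(z₂/z₁)
α = ln(19.2/8.1) / ln(110.0/11.0) = ln(2.3704) / ln(10.0000)
  = 0.86305 / 2.30259 = 0.37482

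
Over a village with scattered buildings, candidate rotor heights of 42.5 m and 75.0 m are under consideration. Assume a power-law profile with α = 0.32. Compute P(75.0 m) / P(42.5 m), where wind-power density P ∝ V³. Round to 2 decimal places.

1.73

Speed ratio: V_B/V_A = (z_B/z_A)^α = (75.0/42.5)^0.32 = (1.7647)^0.32 = 1.19932
Power-density ratio: P_B/P_A = (V_B/V_A)³ = (1.19932)³ = 1.72506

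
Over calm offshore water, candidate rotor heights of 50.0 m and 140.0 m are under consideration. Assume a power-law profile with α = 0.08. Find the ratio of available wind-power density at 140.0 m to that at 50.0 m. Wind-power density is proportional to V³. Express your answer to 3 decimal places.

1.280

Speed ratio: V_B/V_A = (z_B/z_A)^α = (140.0/50.0)^0.08 = (2.8000)^0.08 = 1.08586
Power-density ratio: P_B/P_A = (V_B/V_A)³ = (1.08586)³ = 1.28032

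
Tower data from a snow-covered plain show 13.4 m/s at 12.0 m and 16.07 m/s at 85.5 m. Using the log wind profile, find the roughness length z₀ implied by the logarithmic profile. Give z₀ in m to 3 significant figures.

Log law: V(z) ∝ ln(z/z₀). With r = V₁/V₂ = 13.4/16.07 = 0.83385,
r · ln(z₂/z₀) = ln(z₁/z₀) ⇒ ln z₀ = (ln z₁ − r·ln z₂)/(1 − r)
ln z₀ = (2.48491 − 0.83385×4.44852) / 0.16615 = -7.3699
z₀ = exp(-7.3699) = 0.0006299 m

z₀ ≈ 0.000630 m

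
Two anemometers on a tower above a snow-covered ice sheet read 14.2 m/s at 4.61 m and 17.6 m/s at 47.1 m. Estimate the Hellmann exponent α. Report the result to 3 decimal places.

α ≈ 0.092

Power law: V₂/V₁ = (z₂/z₁)^α ⇒ α = ln(V₂/V₁) / ln(z₂/z₁)
α = ln(17.6/14.2) / ln(47.1/4.61) = ln(1.2394) / ln(10.2169)
  = 0.21466 / 2.32405 = 0.09236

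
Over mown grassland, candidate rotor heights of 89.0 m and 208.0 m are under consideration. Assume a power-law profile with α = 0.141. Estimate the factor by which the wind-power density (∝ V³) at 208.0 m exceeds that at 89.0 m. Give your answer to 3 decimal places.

1.432

Speed ratio: V_B/V_A = (z_B/z_A)^α = (208.0/89.0)^0.141 = (2.3371)^0.141 = 1.12715
Power-density ratio: P_B/P_A = (V_B/V_A)³ = (1.12715)³ = 1.43202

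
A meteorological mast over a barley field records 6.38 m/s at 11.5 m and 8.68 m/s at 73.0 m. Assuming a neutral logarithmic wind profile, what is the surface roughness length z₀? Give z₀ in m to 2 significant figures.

Log law: V(z) ∝ ln(z/z₀). With r = V₁/V₂ = 6.38/8.68 = 0.73502,
r · ln(z₂/z₀) = ln(z₁/z₀) ⇒ ln z₀ = (ln z₁ − r·ln z₂)/(1 − r)
ln z₀ = (2.44235 − 0.73502×4.29046) / 0.26498 = -2.6842
z₀ = exp(-2.6842) = 0.06828 m

z₀ ≈ 0.068 m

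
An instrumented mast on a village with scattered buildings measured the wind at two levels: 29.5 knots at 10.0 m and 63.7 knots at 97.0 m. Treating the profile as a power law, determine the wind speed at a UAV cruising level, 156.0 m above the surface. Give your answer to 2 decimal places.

74.83 knots

First find α: α = ln(V₂/V₁)/ln(z₂/z₁) = ln(63.7/29.5)/ln(97.0/10.0) = 0.76979/2.27213 = 0.3388
Extrapolate from 97.0 m to 156.0 m: V₃ = 63.7 × (156.0/97.0)^0.3388 = 63.7 × 1.1747 = 74.8258 knots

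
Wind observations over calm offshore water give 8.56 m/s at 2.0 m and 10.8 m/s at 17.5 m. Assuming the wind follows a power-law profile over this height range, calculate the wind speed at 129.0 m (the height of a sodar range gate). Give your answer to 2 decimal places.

13.38 m/s

First find α: α = ln(V₂/V₁)/ln(z₂/z₁) = ln(10.8/8.56)/ln(17.5/2.0) = 0.23245/2.16905 = 0.1072
Extrapolate from 17.5 m to 129.0 m: V₃ = 10.8 × (129.0/17.5)^0.1072 = 10.8 × 1.2387 = 13.3781 m/s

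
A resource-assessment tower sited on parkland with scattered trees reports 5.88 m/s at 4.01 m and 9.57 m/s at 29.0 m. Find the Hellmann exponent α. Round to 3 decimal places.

Power law: V₂/V₁ = (z₂/z₁)^α ⇒ α = ln(V₂/V₁) / ln(z₂/z₁)
α = ln(9.57/5.88) / ln(29.0/4.01) = ln(1.6276) / ln(7.2319)
  = 0.48708 / 1.97850 = 0.24618

α ≈ 0.246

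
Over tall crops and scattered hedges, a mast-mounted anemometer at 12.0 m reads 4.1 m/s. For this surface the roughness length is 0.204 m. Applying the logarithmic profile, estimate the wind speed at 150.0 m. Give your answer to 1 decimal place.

Log law: V(z) ∝ ln(z/z₀), so V₂/V₁ = ln(z₂/z₀) / ln(z₁/z₀).
ln(150.0/0.204) = 6.6003, ln(12.0/0.204) = 4.0745
V₂ = 4.1 × 6.6003/4.0745 = 4.1 × 1.6199 = 6.6415 m/s

6.6 m/s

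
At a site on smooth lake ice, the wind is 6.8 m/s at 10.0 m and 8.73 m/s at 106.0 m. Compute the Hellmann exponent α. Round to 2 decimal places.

Power law: V₂/V₁ = (z₂/z₁)^α ⇒ α = ln(V₂/V₁) / ln(z₂/z₁)
α = ln(8.73/6.8) / ln(106.0/10.0) = ln(1.2838) / ln(10.6000)
  = 0.24984 / 2.36085 = 0.10583

α ≈ 0.11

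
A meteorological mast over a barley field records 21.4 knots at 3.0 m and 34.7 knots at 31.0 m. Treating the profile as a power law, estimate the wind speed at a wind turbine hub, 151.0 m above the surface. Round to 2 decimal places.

48.16 knots

First find α: α = ln(V₂/V₁)/ln(z₂/z₁) = ln(34.7/21.4)/ln(31.0/3.0) = 0.48335/2.33537 = 0.2070
Extrapolate from 31.0 m to 151.0 m: V₃ = 34.7 × (151.0/31.0)^0.2070 = 34.7 × 1.3878 = 48.1553 knots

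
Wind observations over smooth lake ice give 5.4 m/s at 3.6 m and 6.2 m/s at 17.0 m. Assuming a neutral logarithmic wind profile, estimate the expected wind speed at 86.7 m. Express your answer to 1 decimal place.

7.0 m/s

Log law: V ∝ ln(z/z₀). From the pair, with r = V₁/V₂ = 0.87097,
ln z₀ = (ln z₁ − r·ln z₂)/(1 − r) = (1.2809 − 0.87097×2.8332)/0.12903 = -9.1970 → z₀ = 0.0001013 m
V₃ = V₁ · ln(z₃/z₀)/ln(z₁/z₀) = 5.4 × 13.6594/10.4779 = 7.0397 m/s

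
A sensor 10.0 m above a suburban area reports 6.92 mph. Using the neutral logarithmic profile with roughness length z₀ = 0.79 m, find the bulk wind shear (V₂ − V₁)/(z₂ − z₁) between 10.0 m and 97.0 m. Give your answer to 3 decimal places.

Log law: V₂ = V₁ · ln(z₂/z₀)/ln(z₁/z₀) = 6.92 × 4.8104/2.5383 = 13.1143 mph
ΔV/Δz = (13.1143 − 6.92)/(97.0 − 10.0) = 6.1943/87.0000 = 0.07120 mph/m

0.071 mph/m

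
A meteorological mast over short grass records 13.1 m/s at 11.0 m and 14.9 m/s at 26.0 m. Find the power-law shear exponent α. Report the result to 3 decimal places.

Power law: V₂/V₁ = (z₂/z₁)^α ⇒ α = ln(V₂/V₁) / ln(z₂/z₁)
α = ln(14.9/13.1) / ln(26.0/11.0) = ln(1.1374) / ln(2.3636)
  = 0.12875 / 0.86020 = 0.14967

α ≈ 0.150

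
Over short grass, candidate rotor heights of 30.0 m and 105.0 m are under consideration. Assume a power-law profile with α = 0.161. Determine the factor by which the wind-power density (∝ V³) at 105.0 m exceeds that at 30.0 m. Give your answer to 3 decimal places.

1.831

Speed ratio: V_B/V_A = (z_B/z_A)^α = (105.0/30.0)^0.161 = (3.5000)^0.161 = 1.22347
Power-density ratio: P_B/P_A = (V_B/V_A)³ = (1.22347)³ = 1.83141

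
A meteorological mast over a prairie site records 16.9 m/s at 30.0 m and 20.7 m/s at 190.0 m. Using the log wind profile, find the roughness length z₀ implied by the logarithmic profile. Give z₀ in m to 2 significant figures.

Log law: V(z) ∝ ln(z/z₀). With r = V₁/V₂ = 16.9/20.7 = 0.81643,
r · ln(z₂/z₀) = ln(z₁/z₀) ⇒ ln z₀ = (ln z₁ − r·ln z₂)/(1 − r)
ln z₀ = (3.40120 − 0.81643×5.24702) / 0.18357 = -4.8079
z₀ = exp(-4.8079) = 0.008165 m

z₀ ≈ 0.0082 m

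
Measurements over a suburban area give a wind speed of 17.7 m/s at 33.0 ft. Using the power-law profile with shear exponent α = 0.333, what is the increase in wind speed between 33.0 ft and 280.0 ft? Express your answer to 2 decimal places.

Power law: V₂ = V₁ · (z₂/z₁)^α = 17.7 × (8.4848)^0.333 = 36.0754 m/s
ΔV = 36.0754 − 17.7 = 18.3754 m/s

18.38 m/s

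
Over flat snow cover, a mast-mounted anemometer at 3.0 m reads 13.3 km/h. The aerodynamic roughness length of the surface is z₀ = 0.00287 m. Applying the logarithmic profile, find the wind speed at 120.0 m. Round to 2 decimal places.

Log law: V(z) ∝ ln(z/z₀), so V₂/V₁ = ln(z₂/z₀) / ln(z₁/z₀).
ln(120.0/0.00287) = 10.6409, ln(3.0/0.00287) = 6.9521
V₂ = 13.3 × 10.6409/6.9521 = 13.3 × 1.5306 = 20.3572 km/h

20.36 km/h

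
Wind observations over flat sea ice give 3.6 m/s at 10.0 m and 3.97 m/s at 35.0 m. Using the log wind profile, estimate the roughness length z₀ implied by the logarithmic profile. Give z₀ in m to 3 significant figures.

z₀ ≈ 0.0000509 m

Log law: V(z) ∝ ln(z/z₀). With r = V₁/V₂ = 3.6/3.97 = 0.90680,
r · ln(z₂/z₀) = ln(z₁/z₀) ⇒ ln z₀ = (ln z₁ − r·ln z₂)/(1 − r)
ln z₀ = (2.30259 − 0.90680×3.55535) / 0.09320 = -9.8865
z₀ = exp(-9.8865) = 0.00005086 m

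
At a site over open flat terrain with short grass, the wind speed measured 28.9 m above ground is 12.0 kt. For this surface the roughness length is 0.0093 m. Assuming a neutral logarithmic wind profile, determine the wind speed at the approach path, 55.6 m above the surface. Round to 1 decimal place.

Log law: V(z) ∝ ln(z/z₀), so V₂/V₁ = ln(z₂/z₀) / ln(z₁/z₀).
ln(55.6/0.0093) = 8.6959, ln(28.9/0.0093) = 8.0416
V₂ = 12.0 × 8.6959/8.0416 = 12.0 × 1.0814 = 12.9764 kt

13.0 kt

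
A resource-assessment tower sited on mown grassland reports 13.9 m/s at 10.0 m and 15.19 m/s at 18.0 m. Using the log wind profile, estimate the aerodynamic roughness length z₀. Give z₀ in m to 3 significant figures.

z₀ ≈ 0.0178 m

Log law: V(z) ∝ ln(z/z₀). With r = V₁/V₂ = 13.9/15.19 = 0.91508,
r · ln(z₂/z₀) = ln(z₁/z₀) ⇒ ln z₀ = (ln z₁ − r·ln z₂)/(1 − r)
ln z₀ = (2.30259 − 0.91508×2.89037) / 0.08492 = -4.0309
z₀ = exp(-4.0309) = 0.01776 m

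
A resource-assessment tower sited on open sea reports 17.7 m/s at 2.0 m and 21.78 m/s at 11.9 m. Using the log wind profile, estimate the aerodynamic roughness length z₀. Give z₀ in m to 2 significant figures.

Log law: V(z) ∝ ln(z/z₀). With r = V₁/V₂ = 17.7/21.78 = 0.81267,
r · ln(z₂/z₀) = ln(z₁/z₀) ⇒ ln z₀ = (ln z₁ − r·ln z₂)/(1 − r)
ln z₀ = (0.69315 − 0.81267×2.47654) / 0.18733 = -7.0436
z₀ = exp(-7.0436) = 0.0008730 m

z₀ ≈ 0.00087 m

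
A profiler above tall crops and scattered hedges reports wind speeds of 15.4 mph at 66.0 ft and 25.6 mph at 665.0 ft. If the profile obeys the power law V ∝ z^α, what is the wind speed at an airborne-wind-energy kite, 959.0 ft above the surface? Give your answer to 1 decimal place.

27.7 mph

First find α: α = ln(V₂/V₁)/ln(z₂/z₁) = ln(25.6/15.4)/ln(665.0/66.0) = 0.50822/2.31013 = 0.2200
Extrapolate from 665.0 ft to 959.0 ft: V₃ = 25.6 × (959.0/665.0)^0.2200 = 25.6 × 1.0839 = 27.7472 mph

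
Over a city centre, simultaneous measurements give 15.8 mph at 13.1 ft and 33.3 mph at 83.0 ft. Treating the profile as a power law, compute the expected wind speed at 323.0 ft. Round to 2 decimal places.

57.64 mph

First find α: α = ln(V₂/V₁)/ln(z₂/z₁) = ln(33.3/15.8)/ln(83.0/13.1) = 0.74555/1.84623 = 0.4038
Extrapolate from 83.0 ft to 323.0 ft: V₃ = 33.3 × (323.0/83.0)^0.4038 = 33.3 × 1.7310 = 57.6434 mph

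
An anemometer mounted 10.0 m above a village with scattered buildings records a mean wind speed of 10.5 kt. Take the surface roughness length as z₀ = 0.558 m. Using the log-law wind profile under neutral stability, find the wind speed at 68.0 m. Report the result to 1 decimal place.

17.5 kt

Log law: V(z) ∝ ln(z/z₀), so V₂/V₁ = ln(z₂/z₀) / ln(z₁/z₀).
ln(68.0/0.558) = 4.8029, ln(10.0/0.558) = 2.8860
V₂ = 10.5 × 4.8029/2.8860 = 10.5 × 1.6642 = 17.4743 kt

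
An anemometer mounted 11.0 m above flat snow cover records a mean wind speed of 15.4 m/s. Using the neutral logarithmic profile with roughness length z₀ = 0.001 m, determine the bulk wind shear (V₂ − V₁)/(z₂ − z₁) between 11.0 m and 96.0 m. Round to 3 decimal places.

0.042 m/s/m

Log law: V₂ = V₁ · ln(z₂/z₀)/ln(z₁/z₀) = 15.4 × 11.4721/9.3057 = 18.9853 m/s
ΔV/Δz = (18.9853 − 15.4)/(96.0 − 11.0) = 3.5853/85.0000 = 0.04218 m/s/m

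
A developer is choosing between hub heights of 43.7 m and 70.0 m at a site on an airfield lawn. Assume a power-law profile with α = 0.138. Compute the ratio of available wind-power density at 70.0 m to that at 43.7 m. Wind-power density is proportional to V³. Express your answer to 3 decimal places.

Speed ratio: V_B/V_A = (z_B/z_A)^α = (70.0/43.7)^0.138 = (1.6018)^0.138 = 1.06718
Power-density ratio: P_B/P_A = (V_B/V_A)³ = (1.06718)³ = 1.21538

1.215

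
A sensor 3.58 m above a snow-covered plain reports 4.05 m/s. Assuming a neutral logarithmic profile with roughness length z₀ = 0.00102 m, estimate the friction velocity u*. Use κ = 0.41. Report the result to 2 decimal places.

u* ≈ 0.20 m/s

Log law: V(z) = (u*/κ) · ln(z/z₀) ⇒ u* = κ · V / ln(z/z₀)
u* = 0.41 × 4.05 / ln(3.58/0.00102) = 0.41 × 4.05 / 8.1633
   = 1.6605 / 8.1633 = 0.2034 m/s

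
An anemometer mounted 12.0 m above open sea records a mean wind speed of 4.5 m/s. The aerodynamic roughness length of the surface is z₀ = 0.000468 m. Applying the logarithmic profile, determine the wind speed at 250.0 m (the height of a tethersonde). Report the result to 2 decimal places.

Log law: V(z) ∝ ln(z/z₀), so V₂/V₁ = ln(z₂/z₀) / ln(z₁/z₀).
ln(250.0/0.000468) = 13.1885, ln(12.0/0.000468) = 10.1519
V₂ = 4.5 × 13.1885/10.1519 = 4.5 × 1.2991 = 5.8460 m/s

5.85 m/s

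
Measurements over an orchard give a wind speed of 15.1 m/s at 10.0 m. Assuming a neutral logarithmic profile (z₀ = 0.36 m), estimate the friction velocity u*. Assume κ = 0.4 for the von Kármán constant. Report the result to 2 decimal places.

u* ≈ 1.82 m/s

Log law: V(z) = (u*/κ) · ln(z/z₀) ⇒ u* = κ · V / ln(z/z₀)
u* = 0.4 × 15.1 / ln(10.0/0.36) = 0.4 × 15.1 / 3.3242
   = 6.0400 / 3.3242 = 1.8170 m/s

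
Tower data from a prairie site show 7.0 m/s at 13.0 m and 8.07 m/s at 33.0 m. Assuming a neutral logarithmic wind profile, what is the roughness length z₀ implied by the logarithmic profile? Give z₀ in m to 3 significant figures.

Log law: V(z) ∝ ln(z/z₀). With r = V₁/V₂ = 7.0/8.07 = 0.86741,
r · ln(z₂/z₀) = ln(z₁/z₀) ⇒ ln z₀ = (ln z₁ − r·ln z₂)/(1 − r)
ln z₀ = (2.56495 − 0.86741×3.49651) / 0.13259 = -3.5294
z₀ = exp(-3.5294) = 0.02932 m

z₀ ≈ 0.0293 m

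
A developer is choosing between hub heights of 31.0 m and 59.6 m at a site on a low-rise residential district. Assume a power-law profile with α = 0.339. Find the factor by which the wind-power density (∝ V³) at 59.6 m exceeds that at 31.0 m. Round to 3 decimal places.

Speed ratio: V_B/V_A = (z_B/z_A)^α = (59.6/31.0)^0.339 = (1.9226)^0.339 = 1.24806
Power-density ratio: P_B/P_A = (V_B/V_A)³ = (1.24806)³ = 1.94406

1.944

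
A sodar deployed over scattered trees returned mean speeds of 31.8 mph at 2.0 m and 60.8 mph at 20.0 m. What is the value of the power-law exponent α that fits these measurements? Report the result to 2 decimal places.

Power law: V₂/V₁ = (z₂/z₁)^α ⇒ α = ln(V₂/V₁) / ln(z₂/z₁)
α = ln(60.8/31.8) / ln(20.0/2.0) = ln(1.9119) / ln(10.0000)
  = 0.64812 / 2.30259 = 0.28148

α ≈ 0.28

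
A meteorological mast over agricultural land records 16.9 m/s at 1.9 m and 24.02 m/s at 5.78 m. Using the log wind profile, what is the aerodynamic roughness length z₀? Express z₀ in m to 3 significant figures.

z₀ ≈ 0.135 m

Log law: V(z) ∝ ln(z/z₀). With r = V₁/V₂ = 16.9/24.02 = 0.70358,
r · ln(z₂/z₀) = ln(z₁/z₀) ⇒ ln z₀ = (ln z₁ − r·ln z₂)/(1 − r)
ln z₀ = (0.64185 − 0.70358×1.75440) / 0.29642 = -1.9989
z₀ = exp(-1.9989) = 0.1355 m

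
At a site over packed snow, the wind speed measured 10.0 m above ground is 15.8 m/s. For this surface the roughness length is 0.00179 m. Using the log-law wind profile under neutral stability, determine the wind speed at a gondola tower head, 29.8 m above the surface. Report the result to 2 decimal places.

Log law: V(z) ∝ ln(z/z₀), so V₂/V₁ = ln(z₂/z₀) / ln(z₁/z₀).
ln(29.8/0.00179) = 9.7200, ln(10.0/0.00179) = 8.6281
V₂ = 15.8 × 9.7200/8.6281 = 15.8 × 1.1266 = 17.7996 m/s

17.80 m/s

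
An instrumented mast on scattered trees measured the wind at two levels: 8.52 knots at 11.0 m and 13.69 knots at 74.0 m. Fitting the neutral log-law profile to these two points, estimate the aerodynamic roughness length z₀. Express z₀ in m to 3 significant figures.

Log law: V(z) ∝ ln(z/z₀). With r = V₁/V₂ = 8.52/13.69 = 0.62235,
r · ln(z₂/z₀) = ln(z₁/z₀) ⇒ ln z₀ = (ln z₁ − r·ln z₂)/(1 − r)
ln z₀ = (2.39790 − 0.62235×4.30407) / 0.37765 = -0.7434
z₀ = exp(-0.7434) = 0.4755 m

z₀ ≈ 0.475 m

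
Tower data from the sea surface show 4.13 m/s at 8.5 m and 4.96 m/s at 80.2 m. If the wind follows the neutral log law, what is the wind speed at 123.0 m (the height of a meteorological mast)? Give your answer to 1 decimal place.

5.1 m/s

Log law: V ∝ ln(z/z₀). From the pair, with r = V₁/V₂ = 0.83266,
ln z₀ = (ln z₁ − r·ln z₂)/(1 − r) = (2.1401 − 0.83266×4.3845)/0.16734 = -9.0281 → z₀ = 0.0001200 m
V₃ = V₁ · ln(z₃/z₀)/ln(z₁/z₀) = 4.13 × 13.8403/11.1682 = 5.1181 m/s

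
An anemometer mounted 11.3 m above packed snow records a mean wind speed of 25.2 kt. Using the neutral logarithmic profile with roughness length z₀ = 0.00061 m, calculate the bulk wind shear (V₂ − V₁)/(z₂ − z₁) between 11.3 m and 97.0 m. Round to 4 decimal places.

0.0643 kt/m

Log law: V₂ = V₁ · ln(z₂/z₀)/ln(z₁/z₀) = 25.2 × 11.9768/9.8269 = 30.7132 kt
ΔV/Δz = (30.7132 − 25.2)/(97.0 − 11.3) = 5.5132/85.7000 = 0.06433 kt/m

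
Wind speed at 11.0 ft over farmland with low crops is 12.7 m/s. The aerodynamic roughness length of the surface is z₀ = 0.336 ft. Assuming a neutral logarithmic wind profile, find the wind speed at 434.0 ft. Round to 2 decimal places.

Log law: V(z) ∝ ln(z/z₀), so V₂/V₁ = ln(z₂/z₀) / ln(z₁/z₀).
ln(434.0/0.336) = 7.1637, ln(11.0/0.336) = 3.4885
V₂ = 12.7 × 7.1637/3.4885 = 12.7 × 2.0535 = 26.0794 m/s

26.08 m/s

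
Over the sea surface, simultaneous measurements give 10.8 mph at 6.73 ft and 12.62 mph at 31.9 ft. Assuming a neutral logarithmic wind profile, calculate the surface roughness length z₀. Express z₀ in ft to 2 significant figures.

Log law: V(z) ∝ ln(z/z₀). With r = V₁/V₂ = 10.8/12.62 = 0.85578,
r · ln(z₂/z₀) = ln(z₁/z₀) ⇒ ln z₀ = (ln z₁ − r·ln z₂)/(1 − r)
ln z₀ = (1.90658 − 0.85578×3.46261) / 0.14422 = -7.3270
z₀ = exp(-7.3270) = 0.0006575 ft

z₀ ≈ 0.00066 ft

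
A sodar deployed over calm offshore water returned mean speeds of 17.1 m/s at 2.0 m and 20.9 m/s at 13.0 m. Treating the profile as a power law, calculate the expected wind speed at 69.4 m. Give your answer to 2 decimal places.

First find α: α = ln(V₂/V₁)/ln(z₂/z₁) = ln(20.9/17.1)/ln(13.0/2.0) = 0.20067/1.87180 = 0.1072
Extrapolate from 13.0 m to 69.4 m: V₃ = 20.9 × (69.4/13.0)^0.1072 = 20.9 × 1.1967 = 25.0110 m/s

25.01 m/s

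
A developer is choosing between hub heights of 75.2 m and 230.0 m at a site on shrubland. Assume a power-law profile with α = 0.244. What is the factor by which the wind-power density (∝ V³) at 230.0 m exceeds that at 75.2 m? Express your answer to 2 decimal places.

Speed ratio: V_B/V_A = (z_B/z_A)^α = (230.0/75.2)^0.244 = (3.0585)^0.244 = 1.31360
Power-density ratio: P_B/P_A = (V_B/V_A)³ = (1.31360)³ = 2.26670

2.27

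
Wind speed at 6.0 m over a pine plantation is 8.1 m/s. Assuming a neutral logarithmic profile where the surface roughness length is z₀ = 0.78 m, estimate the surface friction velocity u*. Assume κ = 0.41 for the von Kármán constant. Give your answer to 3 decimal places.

Log law: V(z) = (u*/κ) · ln(z/z₀) ⇒ u* = κ · V / ln(z/z₀)
u* = 0.41 × 8.1 / ln(6.0/0.78) = 0.41 × 8.1 / 2.0402
   = 3.3210 / 2.0402 = 1.6278 m/s

u* ≈ 1.628 m/s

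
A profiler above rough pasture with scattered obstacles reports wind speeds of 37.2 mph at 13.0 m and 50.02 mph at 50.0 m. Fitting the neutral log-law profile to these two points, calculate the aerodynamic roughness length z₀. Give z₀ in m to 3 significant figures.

Log law: V(z) ∝ ln(z/z₀). With r = V₁/V₂ = 37.2/50.02 = 0.74370,
r · ln(z₂/z₀) = ln(z₁/z₀) ⇒ ln z₀ = (ln z₁ − r·ln z₂)/(1 − r)
ln z₀ = (2.56495 − 0.74370×3.91202) / 0.25630 = -1.3439
z₀ = exp(-1.3439) = 0.2608 m

z₀ ≈ 0.261 m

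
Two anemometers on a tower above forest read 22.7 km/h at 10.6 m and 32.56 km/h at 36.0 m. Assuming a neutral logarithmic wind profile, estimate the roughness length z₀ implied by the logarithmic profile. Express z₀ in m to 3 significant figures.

z₀ ≈ 0.635 m

Log law: V(z) ∝ ln(z/z₀). With r = V₁/V₂ = 22.7/32.56 = 0.69717,
r · ln(z₂/z₀) = ln(z₁/z₀) ⇒ ln z₀ = (ln z₁ − r·ln z₂)/(1 − r)
ln z₀ = (2.36085 − 0.69717×3.58352) / 0.30283 = -0.4540
z₀ = exp(-0.4540) = 0.6351 m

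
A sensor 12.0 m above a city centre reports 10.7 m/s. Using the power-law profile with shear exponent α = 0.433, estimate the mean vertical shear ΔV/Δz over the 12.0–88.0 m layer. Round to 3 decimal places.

Power law: V₂ = V₁ · (z₂/z₁)^α = 10.7 × (7.3333)^0.433 = 25.3547 m/s
ΔV/Δz = (25.3547 − 10.7)/(88.0 − 12.0) = 14.6547/76.0000 = 0.19283 m/s/m

0.193 m/s/m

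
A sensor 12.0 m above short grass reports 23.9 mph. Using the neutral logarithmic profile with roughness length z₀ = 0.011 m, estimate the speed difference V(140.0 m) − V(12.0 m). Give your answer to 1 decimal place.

Log law: V₂ = V₁ · ln(z₂/z₀)/ln(z₁/z₀) = 23.9 × 9.4515/6.9948 = 32.2943 mph
ΔV = 32.2943 − 23.9 = 8.3943 mph

8.4 mph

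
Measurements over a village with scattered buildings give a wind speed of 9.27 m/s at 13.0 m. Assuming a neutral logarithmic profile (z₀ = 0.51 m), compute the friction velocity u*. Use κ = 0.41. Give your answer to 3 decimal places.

u* ≈ 1.174 m/s

Log law: V(z) = (u*/κ) · ln(z/z₀) ⇒ u* = κ · V / ln(z/z₀)
u* = 0.41 × 9.27 / ln(13.0/0.51) = 0.41 × 9.27 / 3.2383
   = 3.8007 / 3.2383 = 1.1737 m/s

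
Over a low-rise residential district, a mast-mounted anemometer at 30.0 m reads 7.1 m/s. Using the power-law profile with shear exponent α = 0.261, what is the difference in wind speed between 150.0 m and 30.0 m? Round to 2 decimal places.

Power law: V₂ = V₁ · (z₂/z₁)^α = 7.1 × (5.0000)^0.261 = 10.8066 m/s
ΔV = 10.8066 − 7.1 = 3.7066 m/s

3.71 m/s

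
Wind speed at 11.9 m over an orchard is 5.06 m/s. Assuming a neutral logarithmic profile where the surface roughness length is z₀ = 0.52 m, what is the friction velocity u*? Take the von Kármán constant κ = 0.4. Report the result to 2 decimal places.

u* ≈ 0.65 m/s

Log law: V(z) = (u*/κ) · ln(z/z₀) ⇒ u* = κ · V / ln(z/z₀)
u* = 0.4 × 5.06 / ln(11.9/0.52) = 0.4 × 5.06 / 3.1305
   = 2.0240 / 3.1305 = 0.6465 m/s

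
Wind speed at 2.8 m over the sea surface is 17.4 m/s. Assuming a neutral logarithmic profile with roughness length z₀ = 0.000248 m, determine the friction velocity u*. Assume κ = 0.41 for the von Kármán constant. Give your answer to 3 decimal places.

Log law: V(z) = (u*/κ) · ln(z/z₀) ⇒ u* = κ · V / ln(z/z₀)
u* = 0.41 × 17.4 / ln(2.8/0.000248) = 0.41 × 17.4 / 9.3317
   = 7.1340 / 9.3317 = 0.7645 m/s

u* ≈ 0.764 m/s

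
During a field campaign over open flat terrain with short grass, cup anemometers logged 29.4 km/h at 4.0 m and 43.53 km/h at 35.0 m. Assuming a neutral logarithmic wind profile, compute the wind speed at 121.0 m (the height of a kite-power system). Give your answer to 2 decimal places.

51.61 km/h

Log law: V ∝ ln(z/z₀). From the pair, with r = V₁/V₂ = 0.67540,
ln z₀ = (ln z₁ − r·ln z₂)/(1 − r) = (1.3863 − 0.67540×3.5553)/0.32460 = -3.1268 → z₀ = 0.04386 m
V₃ = V₁ · ln(z₃/z₀)/ln(z₁/z₀) = 29.4 × 7.9226/4.5131 = 51.6107 km/h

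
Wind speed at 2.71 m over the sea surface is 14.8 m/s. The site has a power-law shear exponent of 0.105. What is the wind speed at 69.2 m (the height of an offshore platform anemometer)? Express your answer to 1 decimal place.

20.8 m/s

Power-law profile: V₂ = V₁ · (z₂/z₁)^α
V₂ = 14.8 × (69.2/2.71)^0.105 = 14.8 × (25.5351)^0.105
    = 14.8 × 1.4052 = 20.7975 m/s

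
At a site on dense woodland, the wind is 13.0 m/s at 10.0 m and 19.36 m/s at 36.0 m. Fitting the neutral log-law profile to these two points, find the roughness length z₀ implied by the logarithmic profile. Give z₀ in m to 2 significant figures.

Log law: V(z) ∝ ln(z/z₀). With r = V₁/V₂ = 13.0/19.36 = 0.67149,
r · ln(z₂/z₀) = ln(z₁/z₀) ⇒ ln z₀ = (ln z₁ − r·ln z₂)/(1 − r)
ln z₀ = (2.30259 − 0.67149×3.58352) / 0.32851 = -0.3157
z₀ = exp(-0.3157) = 0.7293 m

z₀ ≈ 0.73 m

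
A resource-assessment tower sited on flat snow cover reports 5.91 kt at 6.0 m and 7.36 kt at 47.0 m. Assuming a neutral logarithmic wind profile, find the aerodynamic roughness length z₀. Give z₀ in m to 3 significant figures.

Log law: V(z) ∝ ln(z/z₀). With r = V₁/V₂ = 5.91/7.36 = 0.80299,
r · ln(z₂/z₀) = ln(z₁/z₀) ⇒ ln z₀ = (ln z₁ − r·ln z₂)/(1 − r)
ln z₀ = (1.79176 − 0.80299×3.85015) / 0.19701 = -6.5979
z₀ = exp(-6.5979) = 0.001363 m

z₀ ≈ 0.00136 m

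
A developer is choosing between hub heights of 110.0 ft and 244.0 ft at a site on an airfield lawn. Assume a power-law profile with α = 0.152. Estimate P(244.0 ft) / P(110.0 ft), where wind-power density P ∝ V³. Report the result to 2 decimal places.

1.44

Speed ratio: V_B/V_A = (z_B/z_A)^α = (244.0/110.0)^0.152 = (2.2182)^0.152 = 1.12873
Power-density ratio: P_B/P_A = (V_B/V_A)³ = (1.12873)³ = 1.43805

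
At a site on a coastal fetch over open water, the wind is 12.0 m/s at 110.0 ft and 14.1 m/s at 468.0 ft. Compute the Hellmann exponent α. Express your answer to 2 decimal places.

Power law: V₂/V₁ = (z₂/z₁)^α ⇒ α = ln(V₂/V₁) / ln(z₂/z₁)
α = ln(14.1/12.0) / ln(468.0/110.0) = ln(1.1750) / ln(4.2545)
  = 0.16127 / 1.44799 = 0.11137

α ≈ 0.11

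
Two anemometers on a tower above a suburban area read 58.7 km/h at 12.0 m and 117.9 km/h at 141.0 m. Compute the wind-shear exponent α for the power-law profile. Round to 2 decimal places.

Power law: V₂/V₁ = (z₂/z₁)^α ⇒ α = ln(V₂/V₁) / ln(z₂/z₁)
α = ln(117.9/58.7) / ln(141.0/12.0) = ln(2.0085) / ln(11.7500)
  = 0.69740 / 2.46385 = 0.28305

α ≈ 0.28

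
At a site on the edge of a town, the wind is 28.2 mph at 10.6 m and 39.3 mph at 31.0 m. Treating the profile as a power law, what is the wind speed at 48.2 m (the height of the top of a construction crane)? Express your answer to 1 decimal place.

First find α: α = ln(V₂/V₁)/ln(z₂/z₁) = ln(39.3/28.2)/ln(31.0/10.6) = 0.33190/1.07313 = 0.3093
Extrapolate from 31.0 m to 48.2 m: V₃ = 39.3 × (48.2/31.0)^0.3093 = 39.3 × 1.1463 = 45.0482 mph

45.0 mph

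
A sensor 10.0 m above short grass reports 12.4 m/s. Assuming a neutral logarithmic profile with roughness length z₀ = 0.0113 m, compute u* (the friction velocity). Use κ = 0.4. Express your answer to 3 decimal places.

u* ≈ 0.731 m/s

Log law: V(z) = (u*/κ) · ln(z/z₀) ⇒ u* = κ · V / ln(z/z₀)
u* = 0.4 × 12.4 / ln(10.0/0.0113) = 0.4 × 12.4 / 6.7855
   = 4.9600 / 6.7855 = 0.7310 m/s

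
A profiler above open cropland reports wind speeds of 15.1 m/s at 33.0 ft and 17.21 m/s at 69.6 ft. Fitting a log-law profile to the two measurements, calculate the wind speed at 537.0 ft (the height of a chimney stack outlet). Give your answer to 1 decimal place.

Log law: V ∝ ln(z/z₀). From the pair, with r = V₁/V₂ = 0.87740,
ln z₀ = (ln z₁ − r·ln z₂)/(1 − r) = (3.4965 − 0.87740×4.2428)/0.12260 = -1.8440 → z₀ = 0.1582 ft
V₃ = V₁ · ln(z₃/z₀)/ln(z₁/z₀) = 15.1 × 8.1300/5.3405 = 22.9871 m/s

23.0 m/s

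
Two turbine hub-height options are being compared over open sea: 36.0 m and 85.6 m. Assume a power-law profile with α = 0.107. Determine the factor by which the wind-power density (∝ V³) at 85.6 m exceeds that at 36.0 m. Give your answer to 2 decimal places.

Speed ratio: V_B/V_A = (z_B/z_A)^α = (85.6/36.0)^0.107 = (2.3778)^0.107 = 1.09711
Power-density ratio: P_B/P_A = (V_B/V_A)³ = (1.09711)³ = 1.32054

1.32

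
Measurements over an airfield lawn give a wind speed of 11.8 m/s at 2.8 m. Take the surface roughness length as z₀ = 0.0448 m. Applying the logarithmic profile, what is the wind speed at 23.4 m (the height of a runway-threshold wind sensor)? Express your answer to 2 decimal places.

Log law: V(z) ∝ ln(z/z₀), so V₂/V₁ = ln(z₂/z₀) / ln(z₁/z₀).
ln(23.4/0.0448) = 6.2583, ln(2.8/0.0448) = 4.1352
V₂ = 11.8 × 6.2583/4.1352 = 11.8 × 1.5134 = 17.8585 m/s

17.86 m/s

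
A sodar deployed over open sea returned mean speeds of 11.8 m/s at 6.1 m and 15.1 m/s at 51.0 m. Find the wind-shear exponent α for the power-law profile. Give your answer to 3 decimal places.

Power law: V₂/V₁ = (z₂/z₁)^α ⇒ α = ln(V₂/V₁) / ln(z₂/z₁)
α = ln(15.1/11.8) / ln(51.0/6.1) = ln(1.2797) / ln(8.3607)
  = 0.24660 / 2.12354 = 0.11612

α ≈ 0.116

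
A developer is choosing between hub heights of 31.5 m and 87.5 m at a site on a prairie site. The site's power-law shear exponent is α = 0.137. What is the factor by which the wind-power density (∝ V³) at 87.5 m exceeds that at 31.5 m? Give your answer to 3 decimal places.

1.522

Speed ratio: V_B/V_A = (z_B/z_A)^α = (87.5/31.5)^0.137 = (2.7778)^0.137 = 1.15023
Power-density ratio: P_B/P_A = (V_B/V_A)³ = (1.15023)³ = 1.52181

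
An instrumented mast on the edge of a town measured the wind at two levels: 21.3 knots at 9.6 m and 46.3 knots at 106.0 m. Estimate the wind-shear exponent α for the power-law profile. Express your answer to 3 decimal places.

α ≈ 0.323

Power law: V₂/V₁ = (z₂/z₁)^α ⇒ α = ln(V₂/V₁) / ln(z₂/z₁)
α = ln(46.3/21.3) / ln(106.0/9.6) = ln(2.1737) / ln(11.0417)
  = 0.77643 / 2.40168 = 0.32329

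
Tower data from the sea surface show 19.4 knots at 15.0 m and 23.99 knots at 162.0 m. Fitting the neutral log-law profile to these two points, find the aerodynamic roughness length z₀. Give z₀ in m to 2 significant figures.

z₀ ≈ 0.00064 m

Log law: V(z) ∝ ln(z/z₀). With r = V₁/V₂ = 19.4/23.99 = 0.80867,
r · ln(z₂/z₀) = ln(z₁/z₀) ⇒ ln z₀ = (ln z₁ − r·ln z₂)/(1 − r)
ln z₀ = (2.70805 − 0.80867×5.08760) / 0.19133 = -7.3493
z₀ = exp(-7.3493) = 0.0006430 m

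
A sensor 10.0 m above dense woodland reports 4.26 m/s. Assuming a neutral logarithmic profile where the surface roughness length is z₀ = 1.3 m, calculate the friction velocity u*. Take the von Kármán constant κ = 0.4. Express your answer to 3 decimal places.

Log law: V(z) = (u*/κ) · ln(z/z₀) ⇒ u* = κ · V / ln(z/z₀)
u* = 0.4 × 4.26 / ln(10.0/1.3) = 0.4 × 4.26 / 2.0402
   = 1.7040 / 2.0402 = 0.8352 m/s

u* ≈ 0.835 m/s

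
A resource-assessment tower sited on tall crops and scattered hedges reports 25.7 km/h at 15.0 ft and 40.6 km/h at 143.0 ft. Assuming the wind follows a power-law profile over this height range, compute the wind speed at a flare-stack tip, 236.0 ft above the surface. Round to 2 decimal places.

44.94 km/h

First find α: α = ln(V₂/V₁)/ln(z₂/z₁) = ln(40.6/25.7)/ln(143.0/15.0) = 0.45728/2.25479 = 0.2028
Extrapolate from 143.0 ft to 236.0 ft: V₃ = 40.6 × (236.0/143.0)^0.2028 = 40.6 × 1.1069 = 44.9418 km/h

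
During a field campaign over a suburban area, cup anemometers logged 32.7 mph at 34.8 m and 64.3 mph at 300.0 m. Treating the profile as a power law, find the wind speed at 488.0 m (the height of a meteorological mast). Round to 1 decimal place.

First find α: α = ln(V₂/V₁)/ln(z₂/z₁) = ln(64.3/32.7)/ln(300.0/34.8) = 0.67618/2.15417 = 0.3139
Extrapolate from 300.0 m to 488.0 m: V₃ = 64.3 × (488.0/300.0)^0.3139 = 64.3 × 1.1650 = 74.9095 mph

74.9 mph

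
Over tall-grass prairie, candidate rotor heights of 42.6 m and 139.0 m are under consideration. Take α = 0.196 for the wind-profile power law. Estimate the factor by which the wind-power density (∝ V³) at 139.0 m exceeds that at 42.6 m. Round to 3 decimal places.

2.004

Speed ratio: V_B/V_A = (z_B/z_A)^α = (139.0/42.6)^0.196 = (3.2629)^0.196 = 1.26086
Power-density ratio: P_B/P_A = (V_B/V_A)³ = (1.26086)³ = 2.00447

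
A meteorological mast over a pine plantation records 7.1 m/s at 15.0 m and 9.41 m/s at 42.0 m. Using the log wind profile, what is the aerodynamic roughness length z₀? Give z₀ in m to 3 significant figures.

Log law: V(z) ∝ ln(z/z₀). With r = V₁/V₂ = 7.1/9.41 = 0.75452,
r · ln(z₂/z₀) = ln(z₁/z₀) ⇒ ln z₀ = (ln z₁ − r·ln z₂)/(1 − r)
ln z₀ = (2.70805 − 0.75452×3.73767) / 0.24548 = -0.4566
z₀ = exp(-0.4566) = 0.6334 m

z₀ ≈ 0.633 m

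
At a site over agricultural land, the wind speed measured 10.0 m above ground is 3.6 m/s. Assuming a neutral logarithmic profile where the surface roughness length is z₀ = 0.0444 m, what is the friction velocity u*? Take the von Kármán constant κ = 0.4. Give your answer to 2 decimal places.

u* ≈ 0.27 m/s

Log law: V(z) = (u*/κ) · ln(z/z₀) ⇒ u* = κ · V / ln(z/z₀)
u* = 0.4 × 3.6 / ln(10.0/0.0444) = 0.4 × 3.6 / 5.4171
   = 1.4400 / 5.4171 = 0.2658 m/s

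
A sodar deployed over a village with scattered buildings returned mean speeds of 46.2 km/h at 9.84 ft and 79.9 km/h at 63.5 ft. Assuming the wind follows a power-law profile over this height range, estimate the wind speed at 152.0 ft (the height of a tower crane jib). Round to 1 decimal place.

First find α: α = ln(V₂/V₁)/ln(z₂/z₁) = ln(79.9/46.2)/ln(63.5/9.84) = 0.54780/1.86458 = 0.2938
Extrapolate from 63.5 ft to 152.0 ft: V₃ = 79.9 × (152.0/63.5)^0.2938 = 79.9 × 1.2923 = 103.2556 km/h

103.3 km/h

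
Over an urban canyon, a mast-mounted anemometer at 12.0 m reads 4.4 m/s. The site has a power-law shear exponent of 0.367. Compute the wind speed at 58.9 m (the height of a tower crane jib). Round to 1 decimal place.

7.9 m/s

Power-law profile: V₂ = V₁ · (z₂/z₁)^α
V₂ = 4.4 × (58.9/12.0)^0.367 = 4.4 × (4.9083)^0.367
    = 4.4 × 1.7930 = 7.8891 m/s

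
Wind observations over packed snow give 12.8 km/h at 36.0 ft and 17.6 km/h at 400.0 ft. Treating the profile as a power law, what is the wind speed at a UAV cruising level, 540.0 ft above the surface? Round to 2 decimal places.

First find α: α = ln(V₂/V₁)/ln(z₂/z₁) = ln(17.6/12.8)/ln(400.0/36.0) = 0.31845/2.40795 = 0.1323
Extrapolate from 400.0 ft to 540.0 ft: V₃ = 17.6 × (540.0/400.0)^0.1323 = 17.6 × 1.0405 = 18.3126 km/h

18.31 km/h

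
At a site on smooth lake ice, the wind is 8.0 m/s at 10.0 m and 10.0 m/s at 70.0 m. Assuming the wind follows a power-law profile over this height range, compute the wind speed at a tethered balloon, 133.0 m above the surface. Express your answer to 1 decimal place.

First find α: α = ln(V₂/V₁)/ln(z₂/z₁) = ln(10.0/8.0)/ln(70.0/10.0) = 0.22314/1.94591 = 0.1147
Extrapolate from 70.0 m to 133.0 m: V₃ = 10.0 × (133.0/70.0)^0.1147 = 10.0 × 1.0764 = 10.7638 m/s

10.8 m/s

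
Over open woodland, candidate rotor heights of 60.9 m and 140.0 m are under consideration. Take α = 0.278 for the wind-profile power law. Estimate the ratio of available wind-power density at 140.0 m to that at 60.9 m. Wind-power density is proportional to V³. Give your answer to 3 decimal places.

Speed ratio: V_B/V_A = (z_B/z_A)^α = (140.0/60.9)^0.278 = (2.2989)^0.278 = 1.26038
Power-density ratio: P_B/P_A = (V_B/V_A)³ = (1.26038)³ = 2.00217

2.002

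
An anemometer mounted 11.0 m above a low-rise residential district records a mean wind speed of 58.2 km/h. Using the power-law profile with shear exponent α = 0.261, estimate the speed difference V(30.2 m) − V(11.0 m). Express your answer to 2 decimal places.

17.55 km/h

Power law: V₂ = V₁ · (z₂/z₁)^α = 58.2 × (2.7455)^0.261 = 75.7533 km/h
ΔV = 75.7533 − 58.2 = 17.5533 km/h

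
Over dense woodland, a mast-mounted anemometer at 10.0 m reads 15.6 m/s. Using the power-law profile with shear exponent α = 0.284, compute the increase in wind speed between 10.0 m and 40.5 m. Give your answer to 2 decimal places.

7.61 m/s

Power law: V₂ = V₁ · (z₂/z₁)^α = 15.6 × (4.0500)^0.284 = 23.2082 m/s
ΔV = 23.2082 − 15.6 = 7.6082 m/s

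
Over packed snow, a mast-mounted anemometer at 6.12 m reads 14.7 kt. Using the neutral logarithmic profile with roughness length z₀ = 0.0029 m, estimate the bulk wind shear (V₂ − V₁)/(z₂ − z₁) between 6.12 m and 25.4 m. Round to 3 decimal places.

Log law: V₂ = V₁ · ln(z₂/z₀)/ln(z₁/z₀) = 14.7 × 9.0778/7.6546 = 17.4331 kt
ΔV/Δz = (17.4331 − 14.7)/(25.4 − 6.12) = 2.7331/19.2800 = 0.14176 kt/m

0.142 kt/m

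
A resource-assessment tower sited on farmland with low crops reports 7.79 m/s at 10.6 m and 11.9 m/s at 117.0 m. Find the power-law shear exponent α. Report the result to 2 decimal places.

α ≈ 0.18

Power law: V₂/V₁ = (z₂/z₁)^α ⇒ α = ln(V₂/V₁) / ln(z₂/z₁)
α = ln(11.9/7.79) / ln(117.0/10.6) = ln(1.5276) / ln(11.0377)
  = 0.42370 / 2.40132 = 0.17644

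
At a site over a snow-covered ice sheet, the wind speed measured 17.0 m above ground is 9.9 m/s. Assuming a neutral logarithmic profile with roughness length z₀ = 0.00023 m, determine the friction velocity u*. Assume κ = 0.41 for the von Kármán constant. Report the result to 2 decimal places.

u* ≈ 0.36 m/s

Log law: V(z) = (u*/κ) · ln(z/z₀) ⇒ u* = κ · V / ln(z/z₀)
u* = 0.41 × 9.9 / ln(17.0/0.00023) = 0.41 × 9.9 / 11.2106
   = 4.0590 / 11.2106 = 0.3621 m/s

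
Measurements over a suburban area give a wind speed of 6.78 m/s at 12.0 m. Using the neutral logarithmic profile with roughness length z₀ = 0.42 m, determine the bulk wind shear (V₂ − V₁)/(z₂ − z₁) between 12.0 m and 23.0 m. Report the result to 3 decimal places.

0.120 m/s/m

Log law: V₂ = V₁ · ln(z₂/z₀)/ln(z₁/z₀) = 6.78 × 4.0030/3.3524 = 8.0958 m/s
ΔV/Δz = (8.0958 − 6.78)/(23.0 − 12.0) = 1.3158/11.0000 = 0.11962 m/s/m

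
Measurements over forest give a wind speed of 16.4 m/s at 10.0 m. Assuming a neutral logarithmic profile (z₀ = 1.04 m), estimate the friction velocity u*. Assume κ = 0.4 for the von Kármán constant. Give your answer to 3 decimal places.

Log law: V(z) = (u*/κ) · ln(z/z₀) ⇒ u* = κ · V / ln(z/z₀)
u* = 0.4 × 16.4 / ln(10.0/1.04) = 0.4 × 16.4 / 2.2634
   = 6.5600 / 2.2634 = 2.8983 m/s

u* ≈ 2.898 m/s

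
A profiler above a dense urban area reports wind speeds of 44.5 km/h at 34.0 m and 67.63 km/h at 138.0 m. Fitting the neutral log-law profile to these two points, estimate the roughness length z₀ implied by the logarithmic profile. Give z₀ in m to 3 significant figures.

Log law: V(z) ∝ ln(z/z₀). With r = V₁/V₂ = 44.5/67.63 = 0.65799,
r · ln(z₂/z₀) = ln(z₁/z₀) ⇒ ln z₀ = (ln z₁ − r·ln z₂)/(1 − r)
ln z₀ = (3.52636 − 0.65799×4.92725) / 0.34201 = 0.8312
z₀ = exp(0.8312) = 2.296 m

z₀ ≈ 2.30 m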